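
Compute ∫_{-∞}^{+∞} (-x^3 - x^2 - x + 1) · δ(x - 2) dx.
-13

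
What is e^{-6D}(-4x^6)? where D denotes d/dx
- 4 x^{6} + 144 x^{5} - 2160 x^{4} + 17280 x^{3} - 77760 x^{2} + 186624 x - 186624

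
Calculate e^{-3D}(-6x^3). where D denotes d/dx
- 6 x^{3} + 54 x^{2} - 162 x + 162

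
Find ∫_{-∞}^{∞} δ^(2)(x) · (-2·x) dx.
0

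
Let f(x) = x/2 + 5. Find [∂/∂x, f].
\frac{1}{2}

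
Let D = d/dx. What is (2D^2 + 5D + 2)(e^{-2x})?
0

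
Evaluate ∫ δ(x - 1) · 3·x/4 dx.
\frac{3}{4}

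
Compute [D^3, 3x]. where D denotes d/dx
9D^{2}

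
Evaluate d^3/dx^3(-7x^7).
- 1470 x^{4}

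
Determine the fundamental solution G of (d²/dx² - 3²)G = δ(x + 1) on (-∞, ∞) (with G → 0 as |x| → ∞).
-\frac{e^{-3|x + 1|}}{6}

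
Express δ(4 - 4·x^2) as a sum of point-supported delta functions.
\frac{\delta(x - 1) + \delta(x + 1)}{8}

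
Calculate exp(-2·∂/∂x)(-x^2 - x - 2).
- x^{2} + 3 x - 4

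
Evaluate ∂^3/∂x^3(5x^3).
30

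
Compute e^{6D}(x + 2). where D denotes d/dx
x + 8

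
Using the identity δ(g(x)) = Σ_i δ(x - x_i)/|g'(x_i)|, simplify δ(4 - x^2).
\frac{\delta(x - 2) + \delta(x + 2)}{4}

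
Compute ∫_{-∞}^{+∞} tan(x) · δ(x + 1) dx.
- \tan{\left(1 \right)}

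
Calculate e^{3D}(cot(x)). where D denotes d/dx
\cot{\left(x + 3 \right)}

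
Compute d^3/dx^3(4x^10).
2880 x^{7}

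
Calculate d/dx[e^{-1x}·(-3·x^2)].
3 x \left(x - 2\right) e^{- x}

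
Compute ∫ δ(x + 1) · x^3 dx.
-1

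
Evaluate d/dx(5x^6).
30 x^{5}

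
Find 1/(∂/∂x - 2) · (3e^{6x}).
\frac{3 e^{6 x}}{4}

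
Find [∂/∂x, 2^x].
2^{x} \log{\left(2 \right)}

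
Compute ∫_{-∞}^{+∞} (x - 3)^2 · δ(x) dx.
9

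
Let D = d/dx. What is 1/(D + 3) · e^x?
\frac{e^{x}}{4}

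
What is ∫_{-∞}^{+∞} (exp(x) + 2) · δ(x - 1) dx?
2 + e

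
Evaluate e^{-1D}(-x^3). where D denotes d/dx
- x^{3} + 3 x^{2} - 3 x + 1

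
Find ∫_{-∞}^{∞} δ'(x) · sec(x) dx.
0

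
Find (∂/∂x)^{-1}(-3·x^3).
- \frac{3 x^{4}}{4}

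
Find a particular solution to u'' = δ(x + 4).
\frac{|x + 4|}{2}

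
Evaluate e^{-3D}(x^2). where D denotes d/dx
x^{2} - 6 x + 9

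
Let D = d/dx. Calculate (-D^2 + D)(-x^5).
5 x^{3} \left(4 - x\right)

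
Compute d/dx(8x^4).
32 x^{3}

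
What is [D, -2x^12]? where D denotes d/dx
- 24 x^{11}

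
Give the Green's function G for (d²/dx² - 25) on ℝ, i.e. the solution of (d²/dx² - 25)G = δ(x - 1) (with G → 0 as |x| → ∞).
-\frac{e^{-5|x - 1|}}{10}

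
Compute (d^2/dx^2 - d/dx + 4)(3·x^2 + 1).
12 x^{2} - 6 x + 10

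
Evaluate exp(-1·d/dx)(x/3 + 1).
\frac{x}{3} + \frac{2}{3}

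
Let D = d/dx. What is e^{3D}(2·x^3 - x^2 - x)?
2 x^{3} + 17 x^{2} + 47 x + 42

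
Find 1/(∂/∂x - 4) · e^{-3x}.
- \frac{e^{- 3 x}}{7}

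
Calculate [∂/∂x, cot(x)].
- \frac{1}{\sin^{2}{\left(x \right)}}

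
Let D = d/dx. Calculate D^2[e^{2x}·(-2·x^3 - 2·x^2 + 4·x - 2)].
\left(- 8 x^{3} - 32 x^{2} - 12 x + 4\right) e^{2 x}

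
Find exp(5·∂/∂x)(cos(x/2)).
\cos{\left(\frac{x}{2} + \frac{5}{2} \right)}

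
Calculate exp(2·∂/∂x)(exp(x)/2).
\frac{e^{x + 2}}{2}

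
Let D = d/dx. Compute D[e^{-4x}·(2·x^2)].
4 x \left(1 - 2 x\right) e^{- 4 x}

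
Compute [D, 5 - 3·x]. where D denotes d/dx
-3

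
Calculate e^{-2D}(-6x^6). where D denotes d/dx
- 6 x^{6} + 72 x^{5} - 360 x^{4} + 960 x^{3} - 1440 x^{2} + 1152 x - 384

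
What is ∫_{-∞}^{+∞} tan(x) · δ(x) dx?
0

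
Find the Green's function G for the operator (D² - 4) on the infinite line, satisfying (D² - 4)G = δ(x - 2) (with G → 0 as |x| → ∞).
-\frac{e^{-2|x - 2|}}{4}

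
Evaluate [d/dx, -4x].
-4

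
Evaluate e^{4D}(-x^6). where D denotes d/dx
- x^{6} - 24 x^{5} - 240 x^{4} - 1280 x^{3} - 3840 x^{2} - 6144 x - 4096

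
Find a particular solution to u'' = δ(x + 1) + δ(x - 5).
\frac{|x + 1|}{2} + \frac{|x - 5|}{2}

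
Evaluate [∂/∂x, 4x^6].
24 x^{5}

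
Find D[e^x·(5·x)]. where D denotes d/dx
5 \left(x + 1\right) e^{x}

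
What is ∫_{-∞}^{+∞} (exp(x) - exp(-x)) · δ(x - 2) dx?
2 \sinh{\left(2 \right)}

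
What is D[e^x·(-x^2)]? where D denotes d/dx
x \left(- x - 2\right) e^{x}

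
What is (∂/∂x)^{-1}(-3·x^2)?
- x^{3}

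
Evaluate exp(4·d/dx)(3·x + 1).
3 x + 13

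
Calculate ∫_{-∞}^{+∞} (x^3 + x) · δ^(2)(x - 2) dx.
12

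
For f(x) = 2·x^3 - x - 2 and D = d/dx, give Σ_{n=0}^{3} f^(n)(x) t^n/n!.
2 t^{3} + 6 t^{2} x + t \left(6 x^{2} - 1\right) + 2 x^{3} - x - 2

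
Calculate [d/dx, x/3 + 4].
\frac{1}{3}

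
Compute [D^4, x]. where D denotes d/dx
4D^{3}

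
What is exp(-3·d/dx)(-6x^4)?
- 6 x^{4} + 72 x^{3} - 324 x^{2} + 648 x - 486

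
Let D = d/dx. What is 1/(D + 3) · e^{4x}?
\frac{e^{4 x}}{7}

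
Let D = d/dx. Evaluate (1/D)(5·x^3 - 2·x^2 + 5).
\frac{5 x^{4}}{4} - \frac{2 x^{3}}{3} + 5 x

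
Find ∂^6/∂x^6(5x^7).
25200 x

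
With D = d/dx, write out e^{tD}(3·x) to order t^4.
3 t + 3 x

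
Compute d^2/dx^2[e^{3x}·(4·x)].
\left(36 x + 24\right) e^{3 x}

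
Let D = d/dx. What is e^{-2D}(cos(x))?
\cos{\left(x - 2 \right)}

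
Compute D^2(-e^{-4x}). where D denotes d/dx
- 16 e^{- 4 x}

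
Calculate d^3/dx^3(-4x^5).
- 240 x^{2}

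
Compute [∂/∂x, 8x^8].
64 x^{7}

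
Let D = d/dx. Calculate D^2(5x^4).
60 x^{2}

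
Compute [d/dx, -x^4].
- 4 x^{3}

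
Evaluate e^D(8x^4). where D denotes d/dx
8 x^{4} + 32 x^{3} + 48 x^{2} + 32 x + 8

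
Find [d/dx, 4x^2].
8 x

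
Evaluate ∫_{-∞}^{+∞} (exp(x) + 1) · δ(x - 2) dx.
1 + e^{2}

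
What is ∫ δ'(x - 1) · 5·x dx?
-5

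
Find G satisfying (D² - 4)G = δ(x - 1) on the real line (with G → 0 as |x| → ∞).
-\frac{e^{-2|x - 1|}}{4}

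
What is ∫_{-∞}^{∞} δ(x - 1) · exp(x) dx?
e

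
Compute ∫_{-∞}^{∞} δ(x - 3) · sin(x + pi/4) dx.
\sin{\left(\frac{\pi}{4} + 3 \right)}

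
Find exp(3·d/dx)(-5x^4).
- 5 x^{4} - 60 x^{3} - 270 x^{2} - 540 x - 405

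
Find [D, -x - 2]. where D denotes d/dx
-1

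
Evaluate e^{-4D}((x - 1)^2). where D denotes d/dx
x^{2} - 10 x + 25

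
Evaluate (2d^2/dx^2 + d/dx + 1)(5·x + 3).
5 x + 8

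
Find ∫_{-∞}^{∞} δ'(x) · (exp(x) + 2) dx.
-1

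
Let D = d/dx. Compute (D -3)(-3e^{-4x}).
21 e^{- 4 x}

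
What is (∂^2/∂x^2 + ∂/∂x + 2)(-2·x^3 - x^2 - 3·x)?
- 4 x^{3} - 8 x^{2} - 20 x - 5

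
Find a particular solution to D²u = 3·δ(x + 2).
\frac{3|x + 2|}{2}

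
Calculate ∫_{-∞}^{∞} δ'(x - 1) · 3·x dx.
-3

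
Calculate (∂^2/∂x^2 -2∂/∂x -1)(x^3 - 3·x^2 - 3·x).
x \left(- x^{2} - 3 x + 21\right)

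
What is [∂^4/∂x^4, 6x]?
24\frac{d^{3}}{dx^{3}}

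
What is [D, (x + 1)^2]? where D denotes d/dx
2 x + 2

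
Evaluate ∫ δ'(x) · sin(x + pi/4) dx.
- \frac{\sqrt{2}}{2}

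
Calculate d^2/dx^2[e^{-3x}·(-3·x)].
9 \left(2 - 3 x\right) e^{- 3 x}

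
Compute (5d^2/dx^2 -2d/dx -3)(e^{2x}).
13 e^{2 x}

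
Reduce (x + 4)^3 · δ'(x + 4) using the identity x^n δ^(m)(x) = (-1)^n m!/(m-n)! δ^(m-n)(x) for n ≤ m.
0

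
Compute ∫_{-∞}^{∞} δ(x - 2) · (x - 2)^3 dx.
0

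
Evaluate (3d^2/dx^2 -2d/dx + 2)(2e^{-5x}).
174 e^{- 5 x}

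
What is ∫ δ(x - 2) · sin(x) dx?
\sin{\left(2 \right)}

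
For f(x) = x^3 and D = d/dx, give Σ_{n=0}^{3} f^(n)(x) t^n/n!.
t^{3} + 3 t^{2} x + 3 t x^{2} + x^{3}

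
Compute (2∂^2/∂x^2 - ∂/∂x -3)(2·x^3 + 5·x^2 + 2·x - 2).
- 6 x^{3} - 21 x^{2} + 8 x + 24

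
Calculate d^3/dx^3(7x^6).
840 x^{3}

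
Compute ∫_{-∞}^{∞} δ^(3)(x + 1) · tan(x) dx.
- 6 \tan^{4}{\left(1 \right)} - 8 \tan^{2}{\left(1 \right)} - 2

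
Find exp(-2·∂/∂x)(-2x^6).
- 2 x^{6} + 24 x^{5} - 120 x^{4} + 320 x^{3} - 480 x^{2} + 384 x - 128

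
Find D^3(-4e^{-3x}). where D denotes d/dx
108 e^{- 3 x}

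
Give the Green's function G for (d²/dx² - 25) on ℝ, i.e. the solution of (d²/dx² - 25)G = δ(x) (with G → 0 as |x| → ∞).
-\frac{e^{-5|x|}}{10}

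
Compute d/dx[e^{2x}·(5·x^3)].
x^{2} \left(10 x + 15\right) e^{2 x}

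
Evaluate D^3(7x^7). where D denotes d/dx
1470 x^{4}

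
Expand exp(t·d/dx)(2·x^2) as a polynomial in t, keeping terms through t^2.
2 t^{2} + 4 t x + 2 x^{2}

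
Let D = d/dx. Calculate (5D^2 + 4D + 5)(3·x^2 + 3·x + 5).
15 x^{2} + 39 x + 67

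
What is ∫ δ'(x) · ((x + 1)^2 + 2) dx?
-2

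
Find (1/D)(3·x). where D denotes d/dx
\frac{3 x^{2}}{2}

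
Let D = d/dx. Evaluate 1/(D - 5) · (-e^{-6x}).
\frac{e^{- 6 x}}{11}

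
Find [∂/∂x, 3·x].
3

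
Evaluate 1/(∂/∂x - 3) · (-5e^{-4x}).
\frac{5 e^{- 4 x}}{7}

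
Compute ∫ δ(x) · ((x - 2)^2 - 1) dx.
3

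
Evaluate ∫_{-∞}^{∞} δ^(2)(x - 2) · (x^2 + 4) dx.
2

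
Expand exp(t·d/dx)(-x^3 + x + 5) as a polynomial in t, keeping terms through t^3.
- t^{3} - 3 t^{2} x - t \left(3 x^{2} - 1\right) - x^{3} + x + 5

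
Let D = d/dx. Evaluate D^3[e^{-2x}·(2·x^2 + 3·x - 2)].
4 \left(- 4 x^{2} + 6 x + 7\right) e^{- 2 x}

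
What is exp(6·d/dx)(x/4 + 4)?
\frac{x}{4} + \frac{11}{2}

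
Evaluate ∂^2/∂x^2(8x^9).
576 x^{7}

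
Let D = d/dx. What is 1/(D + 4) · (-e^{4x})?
- \frac{e^{4 x}}{8}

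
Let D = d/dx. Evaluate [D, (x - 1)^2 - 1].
2 x - 2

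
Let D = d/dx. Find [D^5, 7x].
35D^{4}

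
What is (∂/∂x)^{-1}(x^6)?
\frac{x^{7}}{7}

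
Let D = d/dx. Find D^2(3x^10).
270 x^{8}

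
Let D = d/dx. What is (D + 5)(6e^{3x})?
48 e^{3 x}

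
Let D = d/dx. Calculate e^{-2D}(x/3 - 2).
\frac{x}{3} - \frac{8}{3}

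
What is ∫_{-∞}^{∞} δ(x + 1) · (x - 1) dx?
-2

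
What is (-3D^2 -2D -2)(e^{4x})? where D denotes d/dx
- 58 e^{4 x}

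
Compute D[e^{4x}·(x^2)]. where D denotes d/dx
2 x \left(2 x + 1\right) e^{4 x}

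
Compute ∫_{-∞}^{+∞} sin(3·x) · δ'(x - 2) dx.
- 3 \cos{\left(6 \right)}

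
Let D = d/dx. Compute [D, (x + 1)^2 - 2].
2 x + 2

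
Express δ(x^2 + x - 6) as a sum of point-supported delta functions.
\frac{\delta(x + 3) + \delta(x - 2)}{5}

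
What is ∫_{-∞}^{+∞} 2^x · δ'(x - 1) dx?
- \log{\left(4 \right)}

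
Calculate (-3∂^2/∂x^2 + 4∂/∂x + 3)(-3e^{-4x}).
183 e^{- 4 x}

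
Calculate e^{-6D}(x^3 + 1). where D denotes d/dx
x^{3} - 18 x^{2} + 108 x - 215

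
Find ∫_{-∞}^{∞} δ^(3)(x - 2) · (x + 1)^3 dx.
-6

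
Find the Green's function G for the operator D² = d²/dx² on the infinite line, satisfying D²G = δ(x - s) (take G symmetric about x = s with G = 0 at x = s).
\frac{|x - s|}{2}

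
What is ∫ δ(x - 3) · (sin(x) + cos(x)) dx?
\cos{\left(3 \right)} + \sin{\left(3 \right)}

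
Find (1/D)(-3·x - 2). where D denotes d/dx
- \frac{3 x^{2}}{2} - 2 x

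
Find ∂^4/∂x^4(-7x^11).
- 55440 x^{7}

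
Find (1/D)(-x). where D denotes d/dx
- \frac{x^{2}}{2}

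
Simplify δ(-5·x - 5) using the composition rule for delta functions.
\frac{\delta(x + 1)}{5}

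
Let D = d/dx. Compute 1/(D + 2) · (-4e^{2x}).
- e^{2 x}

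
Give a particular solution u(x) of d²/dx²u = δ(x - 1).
\frac{|x - 1|}{2}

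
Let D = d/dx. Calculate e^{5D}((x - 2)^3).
x^{3} + 9 x^{2} + 27 x + 27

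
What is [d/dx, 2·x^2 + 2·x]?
4 x + 2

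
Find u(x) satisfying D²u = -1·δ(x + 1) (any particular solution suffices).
-\frac{|x + 1|}{2}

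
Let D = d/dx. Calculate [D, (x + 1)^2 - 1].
2 x + 2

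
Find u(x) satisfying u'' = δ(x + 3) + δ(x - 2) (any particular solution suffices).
\frac{|x + 3|}{2} + \frac{|x - 2|}{2}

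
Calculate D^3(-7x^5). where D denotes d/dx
- 420 x^{2}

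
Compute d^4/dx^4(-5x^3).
0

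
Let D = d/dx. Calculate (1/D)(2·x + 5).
x^{2} + 5 x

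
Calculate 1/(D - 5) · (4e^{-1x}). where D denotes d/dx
- \frac{2 e^{- x}}{3}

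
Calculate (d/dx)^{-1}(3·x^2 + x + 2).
x^{3} + \frac{x^{2}}{2} + 2 x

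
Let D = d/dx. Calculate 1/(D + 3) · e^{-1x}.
\frac{e^{- x}}{2}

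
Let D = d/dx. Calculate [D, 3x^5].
15 x^{4}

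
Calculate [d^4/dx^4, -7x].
-28\frac{d^{3}}{dx^{3}}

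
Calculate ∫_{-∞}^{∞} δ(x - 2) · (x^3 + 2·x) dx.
12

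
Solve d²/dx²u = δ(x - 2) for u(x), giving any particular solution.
\frac{|x - 2|}{2}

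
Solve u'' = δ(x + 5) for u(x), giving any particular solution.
\frac{|x + 5|}{2}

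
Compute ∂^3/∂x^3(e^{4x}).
64 e^{4 x}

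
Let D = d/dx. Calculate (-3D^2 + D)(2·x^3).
6 x \left(x - 6\right)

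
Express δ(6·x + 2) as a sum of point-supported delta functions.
\frac{\delta(x + 1/3)}{6}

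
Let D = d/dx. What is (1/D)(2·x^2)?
\frac{2 x^{3}}{3}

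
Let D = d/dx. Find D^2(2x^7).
84 x^{5}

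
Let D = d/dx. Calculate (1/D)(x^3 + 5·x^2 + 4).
\frac{x^{4}}{4} + \frac{5 x^{3}}{3} + 4 x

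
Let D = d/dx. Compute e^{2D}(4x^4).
4 x^{4} + 32 x^{3} + 96 x^{2} + 128 x + 64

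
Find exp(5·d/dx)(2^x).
2^{x + 5}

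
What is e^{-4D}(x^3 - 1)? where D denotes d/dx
x^{3} - 12 x^{2} + 48 x - 65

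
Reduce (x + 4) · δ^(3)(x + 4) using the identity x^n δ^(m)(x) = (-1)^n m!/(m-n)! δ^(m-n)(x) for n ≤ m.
-3\delta^{(2)}(x + 4)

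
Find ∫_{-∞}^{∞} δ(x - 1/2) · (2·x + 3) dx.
4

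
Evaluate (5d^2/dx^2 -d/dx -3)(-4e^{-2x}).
- 76 e^{- 2 x}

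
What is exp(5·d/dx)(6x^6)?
6 x^{6} + 180 x^{5} + 2250 x^{4} + 15000 x^{3} + 56250 x^{2} + 112500 x + 93750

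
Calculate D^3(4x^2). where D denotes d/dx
0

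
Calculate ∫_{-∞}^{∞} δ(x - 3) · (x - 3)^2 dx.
0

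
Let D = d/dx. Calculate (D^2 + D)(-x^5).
5 x^{3} \left(- x - 4\right)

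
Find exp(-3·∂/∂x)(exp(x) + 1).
e^{x - 3} + 1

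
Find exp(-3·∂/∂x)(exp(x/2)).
e^{\frac{x}{2} - \frac{3}{2}}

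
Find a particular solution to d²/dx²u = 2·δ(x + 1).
|x + 1|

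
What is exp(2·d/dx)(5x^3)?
5 x^{3} + 30 x^{2} + 60 x + 40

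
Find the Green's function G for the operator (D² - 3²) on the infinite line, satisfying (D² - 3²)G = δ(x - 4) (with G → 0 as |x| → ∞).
-\frac{e^{-3|x - 4|}}{6}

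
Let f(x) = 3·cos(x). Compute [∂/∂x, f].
- 3 \sin{\left(x \right)}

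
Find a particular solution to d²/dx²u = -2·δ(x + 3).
-|x + 3|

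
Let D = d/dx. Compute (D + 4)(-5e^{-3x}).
- 5 e^{- 3 x}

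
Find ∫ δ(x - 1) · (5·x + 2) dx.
7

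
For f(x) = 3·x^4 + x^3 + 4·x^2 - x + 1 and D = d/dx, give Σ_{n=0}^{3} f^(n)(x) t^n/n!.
t^{3} \left(12 x + 1\right) + t^{2} \left(18 x^{2} + 3 x + 4\right) + t \left(12 x^{3} + 3 x^{2} + 8 x - 1\right) + 3 x^{4} + x^{3} + 4 x^{2} - x + 1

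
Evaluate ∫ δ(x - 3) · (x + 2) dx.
5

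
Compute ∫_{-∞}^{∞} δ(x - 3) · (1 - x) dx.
-2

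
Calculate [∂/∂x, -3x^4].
- 12 x^{3}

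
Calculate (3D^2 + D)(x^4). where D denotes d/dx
4 x^{2} \left(x + 9\right)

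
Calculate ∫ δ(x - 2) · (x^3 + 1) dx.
9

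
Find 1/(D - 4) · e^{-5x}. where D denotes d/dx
- \frac{e^{- 5 x}}{9}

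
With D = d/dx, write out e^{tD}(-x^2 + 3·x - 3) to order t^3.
- t^{2} - t \left(2 x - 3\right) - x^{2} + 3 x - 3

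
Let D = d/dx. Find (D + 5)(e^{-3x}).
2 e^{- 3 x}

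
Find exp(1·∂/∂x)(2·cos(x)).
2 \cos{\left(x + 1 \right)}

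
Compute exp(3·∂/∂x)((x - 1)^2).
x^{2} + 4 x + 4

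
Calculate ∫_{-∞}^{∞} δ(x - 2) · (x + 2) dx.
4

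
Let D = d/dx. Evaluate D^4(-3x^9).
- 9072 x^{5}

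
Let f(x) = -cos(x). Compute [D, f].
\sin{\left(x \right)}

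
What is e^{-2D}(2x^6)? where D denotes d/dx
2 x^{6} - 24 x^{5} + 120 x^{4} - 320 x^{3} + 480 x^{2} - 384 x + 128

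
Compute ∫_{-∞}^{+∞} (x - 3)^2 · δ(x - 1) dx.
4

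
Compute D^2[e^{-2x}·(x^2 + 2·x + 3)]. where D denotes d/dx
2 \left(2 x^{2} + 3\right) e^{- 2 x}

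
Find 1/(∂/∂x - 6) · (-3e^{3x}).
e^{3 x}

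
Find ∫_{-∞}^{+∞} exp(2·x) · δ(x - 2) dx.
e^{4}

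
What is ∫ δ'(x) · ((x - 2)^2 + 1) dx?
4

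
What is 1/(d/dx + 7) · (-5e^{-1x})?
- \frac{5 e^{- x}}{6}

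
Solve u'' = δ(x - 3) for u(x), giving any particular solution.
\frac{|x - 3|}{2}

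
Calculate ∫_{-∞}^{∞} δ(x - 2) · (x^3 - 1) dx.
7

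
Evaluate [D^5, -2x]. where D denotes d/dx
-10D^{4}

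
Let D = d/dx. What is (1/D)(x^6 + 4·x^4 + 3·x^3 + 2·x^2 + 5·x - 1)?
\frac{x^{7}}{7} + \frac{4 x^{5}}{5} + \frac{3 x^{4}}{4} + \frac{2 x^{3}}{3} + \frac{5 x^{2}}{2} - x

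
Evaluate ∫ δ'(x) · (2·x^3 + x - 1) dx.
-1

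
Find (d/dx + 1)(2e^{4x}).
10 e^{4 x}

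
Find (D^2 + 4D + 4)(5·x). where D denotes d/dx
20 x + 20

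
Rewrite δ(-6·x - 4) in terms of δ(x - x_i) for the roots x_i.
\frac{\delta(x + 2/3)}{6}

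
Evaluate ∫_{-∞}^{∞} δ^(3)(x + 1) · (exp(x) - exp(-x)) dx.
- 2 \cosh{\left(1 \right)}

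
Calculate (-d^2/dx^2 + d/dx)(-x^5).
5 x^{3} \left(4 - x\right)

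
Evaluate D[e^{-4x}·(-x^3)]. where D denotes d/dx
x^{2} \left(4 x - 3\right) e^{- 4 x}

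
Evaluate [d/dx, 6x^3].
18 x^{2}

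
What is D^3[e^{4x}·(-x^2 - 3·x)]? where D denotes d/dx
\left(- 64 x^{2} - 288 x - 168\right) e^{4 x}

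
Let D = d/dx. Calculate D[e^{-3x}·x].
\left(1 - 3 x\right) e^{- 3 x}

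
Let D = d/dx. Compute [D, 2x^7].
14 x^{6}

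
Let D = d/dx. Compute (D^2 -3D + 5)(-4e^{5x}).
- 60 e^{5 x}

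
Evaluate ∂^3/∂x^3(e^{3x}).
27 e^{3 x}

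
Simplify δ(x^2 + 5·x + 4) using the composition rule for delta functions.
\frac{\delta(x + 1) + \delta(x + 4)}{3}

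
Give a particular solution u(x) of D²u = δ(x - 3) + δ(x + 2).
\frac{|x - 3|}{2} + \frac{|x + 2|}{2}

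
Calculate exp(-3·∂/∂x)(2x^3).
2 x^{3} - 18 x^{2} + 54 x - 54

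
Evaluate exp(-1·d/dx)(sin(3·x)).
\sin{\left(3 x - 3 \right)}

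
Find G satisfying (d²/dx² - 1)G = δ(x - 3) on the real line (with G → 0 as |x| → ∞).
-\frac{e^{-|x - 3|}}{2}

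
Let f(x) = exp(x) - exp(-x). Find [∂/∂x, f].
2 \cosh{\left(x \right)}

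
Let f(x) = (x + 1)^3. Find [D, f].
3 \left(x + 1\right)^{2}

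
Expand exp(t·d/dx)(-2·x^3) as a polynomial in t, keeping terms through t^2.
2 x \left(- 3 t^{2} - 3 t x - x^{2}\right)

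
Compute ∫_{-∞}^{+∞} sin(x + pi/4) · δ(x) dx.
\frac{\sqrt{2}}{2}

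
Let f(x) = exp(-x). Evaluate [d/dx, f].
- e^{- x}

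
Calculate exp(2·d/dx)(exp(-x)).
e^{- x - 2}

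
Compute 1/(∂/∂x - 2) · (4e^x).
- 4 e^{x}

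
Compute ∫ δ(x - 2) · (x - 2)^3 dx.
0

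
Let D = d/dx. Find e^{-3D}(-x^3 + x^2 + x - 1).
- x^{3} + 10 x^{2} - 32 x + 32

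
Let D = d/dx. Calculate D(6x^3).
18 x^{2}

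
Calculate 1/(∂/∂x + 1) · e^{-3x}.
- \frac{e^{- 3 x}}{2}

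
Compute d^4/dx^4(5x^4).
120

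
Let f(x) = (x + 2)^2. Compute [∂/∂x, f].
2 x + 4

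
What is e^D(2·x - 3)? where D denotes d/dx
2 x - 1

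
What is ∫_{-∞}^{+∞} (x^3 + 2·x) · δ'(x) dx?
-2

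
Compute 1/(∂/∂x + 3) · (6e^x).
\frac{3 e^{x}}{2}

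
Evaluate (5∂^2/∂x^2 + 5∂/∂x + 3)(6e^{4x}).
618 e^{4 x}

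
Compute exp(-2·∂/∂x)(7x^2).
7 x^{2} - 28 x + 28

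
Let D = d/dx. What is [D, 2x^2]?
4 x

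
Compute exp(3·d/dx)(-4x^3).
- 4 x^{3} - 36 x^{2} - 108 x - 108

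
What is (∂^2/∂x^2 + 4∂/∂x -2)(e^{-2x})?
- 6 e^{- 2 x}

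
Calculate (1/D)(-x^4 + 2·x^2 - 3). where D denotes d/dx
- \frac{x^{5}}{5} + \frac{2 x^{3}}{3} - 3 x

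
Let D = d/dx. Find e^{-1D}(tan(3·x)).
\tan{\left(3 x - 3 \right)}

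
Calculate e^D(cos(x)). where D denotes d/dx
\cos{\left(x + 1 \right)}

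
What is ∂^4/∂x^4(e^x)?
e^{x}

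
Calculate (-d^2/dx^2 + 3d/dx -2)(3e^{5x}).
- 36 e^{5 x}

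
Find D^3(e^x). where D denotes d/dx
e^{x}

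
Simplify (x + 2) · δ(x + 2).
0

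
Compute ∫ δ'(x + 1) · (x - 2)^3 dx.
-27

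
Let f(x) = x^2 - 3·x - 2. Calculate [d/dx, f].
2 x - 3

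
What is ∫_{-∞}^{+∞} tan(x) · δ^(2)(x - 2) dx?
\frac{2 \tan{\left(2 \right)}}{\cos^{2}{\left(2 \right)}}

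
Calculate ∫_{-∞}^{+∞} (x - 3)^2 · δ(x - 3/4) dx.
\frac{81}{16}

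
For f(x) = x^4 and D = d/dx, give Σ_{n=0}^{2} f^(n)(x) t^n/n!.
x^{2} \left(6 t^{2} + 4 t x + x^{2}\right)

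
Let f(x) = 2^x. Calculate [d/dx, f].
2^{x} \log{\left(2 \right)}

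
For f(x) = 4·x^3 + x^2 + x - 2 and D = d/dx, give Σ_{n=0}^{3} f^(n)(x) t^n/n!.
4 t^{3} + t^{2} \left(12 x + 1\right) + t \left(12 x^{2} + 2 x + 1\right) + 4 x^{3} + x^{2} + x - 2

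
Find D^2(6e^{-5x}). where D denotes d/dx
150 e^{- 5 x}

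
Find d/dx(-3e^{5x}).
- 15 e^{5 x}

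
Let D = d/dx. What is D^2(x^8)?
56 x^{6}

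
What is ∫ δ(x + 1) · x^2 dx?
1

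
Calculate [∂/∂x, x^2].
2 x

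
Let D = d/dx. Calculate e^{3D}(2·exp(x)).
2 e^{x + 3}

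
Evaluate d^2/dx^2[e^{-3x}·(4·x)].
12 \left(3 x - 2\right) e^{- 3 x}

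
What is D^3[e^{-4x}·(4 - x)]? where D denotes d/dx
16 \left(4 x - 19\right) e^{- 4 x}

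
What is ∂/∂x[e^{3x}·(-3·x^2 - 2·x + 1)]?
\left(- 9 x^{2} - 12 x + 1\right) e^{3 x}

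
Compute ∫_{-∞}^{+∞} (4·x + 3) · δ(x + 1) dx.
-1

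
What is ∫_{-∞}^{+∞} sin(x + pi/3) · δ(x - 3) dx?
\sin{\left(\frac{\pi}{3} + 3 \right)}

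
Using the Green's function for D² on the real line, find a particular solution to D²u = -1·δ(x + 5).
-\frac{|x + 5|}{2}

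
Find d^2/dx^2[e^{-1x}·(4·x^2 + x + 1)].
\left(4 x^{2} - 15 x + 7\right) e^{- x}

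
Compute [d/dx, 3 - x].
-1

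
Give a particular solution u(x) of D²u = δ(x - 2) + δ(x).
\frac{|x - 2|}{2} + \frac{|x|}{2}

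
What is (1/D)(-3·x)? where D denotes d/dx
- \frac{3 x^{2}}{2}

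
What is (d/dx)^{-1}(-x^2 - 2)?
- \frac{x^{3}}{3} - 2 x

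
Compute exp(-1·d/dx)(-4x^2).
- 4 x^{2} + 8 x - 4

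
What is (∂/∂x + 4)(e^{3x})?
7 e^{3 x}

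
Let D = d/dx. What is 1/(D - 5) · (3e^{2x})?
- e^{2 x}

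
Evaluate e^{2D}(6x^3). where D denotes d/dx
6 x^{3} + 36 x^{2} + 72 x + 48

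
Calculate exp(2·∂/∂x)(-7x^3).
- 7 x^{3} - 42 x^{2} - 84 x - 56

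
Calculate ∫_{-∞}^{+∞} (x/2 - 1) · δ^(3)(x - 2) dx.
0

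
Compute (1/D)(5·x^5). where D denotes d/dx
\frac{5 x^{6}}{6}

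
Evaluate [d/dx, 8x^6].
48 x^{5}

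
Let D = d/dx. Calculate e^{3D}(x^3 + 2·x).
x^{3} + 9 x^{2} + 29 x + 33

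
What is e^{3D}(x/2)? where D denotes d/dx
\frac{x}{2} + \frac{3}{2}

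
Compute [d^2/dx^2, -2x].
-4\frac{d}{dx}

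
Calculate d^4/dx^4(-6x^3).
0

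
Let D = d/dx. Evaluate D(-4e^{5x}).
- 20 e^{5 x}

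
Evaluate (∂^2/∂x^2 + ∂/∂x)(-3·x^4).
12 x^{2} \left(- x - 3\right)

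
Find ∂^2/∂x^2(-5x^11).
- 550 x^{9}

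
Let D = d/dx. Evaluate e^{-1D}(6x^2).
6 x^{2} - 12 x + 6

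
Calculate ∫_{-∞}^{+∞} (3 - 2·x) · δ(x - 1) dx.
1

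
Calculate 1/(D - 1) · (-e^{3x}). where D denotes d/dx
- \frac{e^{3 x}}{2}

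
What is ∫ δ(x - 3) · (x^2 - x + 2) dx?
8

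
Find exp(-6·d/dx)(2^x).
2^{x - 6}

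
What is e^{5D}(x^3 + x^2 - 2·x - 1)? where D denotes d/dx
x^{3} + 16 x^{2} + 83 x + 139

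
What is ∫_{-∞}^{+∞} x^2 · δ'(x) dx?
0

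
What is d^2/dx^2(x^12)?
132 x^{10}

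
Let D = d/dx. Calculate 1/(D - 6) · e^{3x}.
- \frac{e^{3 x}}{3}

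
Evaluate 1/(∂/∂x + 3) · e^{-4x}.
- e^{- 4 x}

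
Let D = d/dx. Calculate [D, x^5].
5 x^{4}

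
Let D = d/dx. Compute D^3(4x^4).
96 x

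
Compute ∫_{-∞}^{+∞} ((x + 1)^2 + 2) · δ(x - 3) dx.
18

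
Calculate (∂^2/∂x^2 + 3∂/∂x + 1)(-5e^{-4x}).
- 25 e^{- 4 x}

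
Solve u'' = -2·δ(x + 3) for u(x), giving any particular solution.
-|x + 3|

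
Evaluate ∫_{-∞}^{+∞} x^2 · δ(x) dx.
0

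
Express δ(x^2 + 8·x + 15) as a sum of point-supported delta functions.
\frac{\delta(x + 5) + \delta(x + 3)}{2}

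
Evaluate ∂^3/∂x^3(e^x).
e^{x}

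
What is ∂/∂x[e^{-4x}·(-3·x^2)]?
6 x \left(2 x - 1\right) e^{- 4 x}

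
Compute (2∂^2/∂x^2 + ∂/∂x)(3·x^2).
6 x + 12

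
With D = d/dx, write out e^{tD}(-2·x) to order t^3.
- 2 t - 2 x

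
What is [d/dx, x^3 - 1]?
3 x^{2}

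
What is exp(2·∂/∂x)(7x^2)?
7 x^{2} + 28 x + 28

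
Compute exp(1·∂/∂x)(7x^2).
7 x^{2} + 14 x + 7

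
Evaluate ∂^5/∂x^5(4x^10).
120960 x^{5}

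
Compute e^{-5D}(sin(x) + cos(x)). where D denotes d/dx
\sqrt{2} \cos{\left(- x + \frac{\pi}{4} + 5 \right)}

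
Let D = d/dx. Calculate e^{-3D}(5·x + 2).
5 x - 13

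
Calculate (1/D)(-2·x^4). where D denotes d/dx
- \frac{2 x^{5}}{5}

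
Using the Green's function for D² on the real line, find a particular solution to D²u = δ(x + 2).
\frac{|x + 2|}{2}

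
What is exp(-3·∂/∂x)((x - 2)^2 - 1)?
x^{2} - 10 x + 24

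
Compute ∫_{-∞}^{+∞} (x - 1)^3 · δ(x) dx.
-1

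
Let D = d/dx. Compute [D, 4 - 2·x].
-2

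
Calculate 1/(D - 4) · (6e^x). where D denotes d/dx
- 2 e^{x}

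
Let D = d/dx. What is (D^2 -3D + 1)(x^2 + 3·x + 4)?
x^{2} - 3 x - 3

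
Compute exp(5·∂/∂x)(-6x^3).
- 6 x^{3} - 90 x^{2} - 450 x - 750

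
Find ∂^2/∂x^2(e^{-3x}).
9 e^{- 3 x}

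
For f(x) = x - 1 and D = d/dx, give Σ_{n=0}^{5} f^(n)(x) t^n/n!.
t + x - 1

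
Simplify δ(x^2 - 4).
\frac{\delta(x - 2) + \delta(x + 2)}{4}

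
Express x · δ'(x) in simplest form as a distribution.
-\delta(x)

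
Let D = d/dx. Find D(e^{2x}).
2 e^{2 x}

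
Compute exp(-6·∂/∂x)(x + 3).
x - 3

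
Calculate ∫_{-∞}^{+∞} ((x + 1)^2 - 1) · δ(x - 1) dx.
3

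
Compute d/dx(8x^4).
32 x^{3}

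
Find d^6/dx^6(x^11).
332640 x^{5}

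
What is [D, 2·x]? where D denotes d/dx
2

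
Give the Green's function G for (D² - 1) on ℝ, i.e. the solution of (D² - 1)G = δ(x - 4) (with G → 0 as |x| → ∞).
-\frac{e^{-|x - 4|}}{2}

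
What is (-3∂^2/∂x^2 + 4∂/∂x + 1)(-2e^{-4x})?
126 e^{- 4 x}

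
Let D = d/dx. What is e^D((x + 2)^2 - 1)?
x^{2} + 6 x + 8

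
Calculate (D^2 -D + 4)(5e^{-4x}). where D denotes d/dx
120 e^{- 4 x}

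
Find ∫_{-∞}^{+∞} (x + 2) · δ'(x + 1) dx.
-1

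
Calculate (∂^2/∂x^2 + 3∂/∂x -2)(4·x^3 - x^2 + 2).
- 8 x^{3} + 38 x^{2} + 18 x - 6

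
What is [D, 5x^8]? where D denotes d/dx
40 x^{7}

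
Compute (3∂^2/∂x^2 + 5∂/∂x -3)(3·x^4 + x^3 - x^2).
- 9 x^{4} + 57 x^{3} + 126 x^{2} + 8 x - 6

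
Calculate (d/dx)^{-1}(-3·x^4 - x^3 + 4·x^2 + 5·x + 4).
- \frac{3 x^{5}}{5} - \frac{x^{4}}{4} + \frac{4 x^{3}}{3} + \frac{5 x^{2}}{2} + 4 x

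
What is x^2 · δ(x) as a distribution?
0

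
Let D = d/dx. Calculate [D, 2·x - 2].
2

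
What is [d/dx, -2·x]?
-2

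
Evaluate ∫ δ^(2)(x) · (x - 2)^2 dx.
2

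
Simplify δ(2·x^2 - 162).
\frac{\delta(x - 9) + \delta(x + 9)}{36}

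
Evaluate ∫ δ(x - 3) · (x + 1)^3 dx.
64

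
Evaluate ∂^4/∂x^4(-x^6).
- 360 x^{2}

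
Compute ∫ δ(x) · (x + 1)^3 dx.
1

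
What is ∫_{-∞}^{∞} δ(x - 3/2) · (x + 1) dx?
\frac{5}{2}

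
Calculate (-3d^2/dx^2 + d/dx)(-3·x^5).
15 x^{3} \left(12 - x\right)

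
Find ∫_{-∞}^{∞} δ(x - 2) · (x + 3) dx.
5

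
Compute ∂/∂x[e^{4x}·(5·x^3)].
x^{2} \left(20 x + 15\right) e^{4 x}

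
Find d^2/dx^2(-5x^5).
- 100 x^{3}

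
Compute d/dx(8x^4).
32 x^{3}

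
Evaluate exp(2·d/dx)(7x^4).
7 x^{4} + 56 x^{3} + 168 x^{2} + 224 x + 112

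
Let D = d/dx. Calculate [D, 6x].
6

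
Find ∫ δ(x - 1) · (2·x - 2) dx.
0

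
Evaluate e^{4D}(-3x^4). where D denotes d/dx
- 3 x^{4} - 48 x^{3} - 288 x^{2} - 768 x - 768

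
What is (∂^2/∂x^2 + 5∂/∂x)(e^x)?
6 e^{x}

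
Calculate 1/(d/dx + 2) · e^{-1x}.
e^{- x}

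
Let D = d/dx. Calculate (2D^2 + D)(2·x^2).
4 x + 8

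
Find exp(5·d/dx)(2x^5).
2 x^{5} + 50 x^{4} + 500 x^{3} + 2500 x^{2} + 6250 x + 6250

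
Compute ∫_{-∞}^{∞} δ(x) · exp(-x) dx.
1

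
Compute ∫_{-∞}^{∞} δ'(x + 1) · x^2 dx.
2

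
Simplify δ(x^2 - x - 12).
\frac{\delta(x - 4) + \delta(x + 3)}{7}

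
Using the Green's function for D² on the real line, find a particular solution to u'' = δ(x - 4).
\frac{|x - 4|}{2}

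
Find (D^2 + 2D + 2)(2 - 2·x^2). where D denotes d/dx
4 x \left(- x - 2\right)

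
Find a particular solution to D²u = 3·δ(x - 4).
\frac{3|x - 4|}{2}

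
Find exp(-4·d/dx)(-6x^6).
- 6 x^{6} + 144 x^{5} - 1440 x^{4} + 7680 x^{3} - 23040 x^{2} + 36864 x - 24576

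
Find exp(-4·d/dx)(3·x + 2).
3 x - 10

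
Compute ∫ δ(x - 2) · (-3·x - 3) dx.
-9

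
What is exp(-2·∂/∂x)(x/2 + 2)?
\frac{x}{2} + 1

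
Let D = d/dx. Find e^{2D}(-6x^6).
- 6 x^{6} - 72 x^{5} - 360 x^{4} - 960 x^{3} - 1440 x^{2} - 1152 x - 384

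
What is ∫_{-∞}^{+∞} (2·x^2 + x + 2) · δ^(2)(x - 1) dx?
4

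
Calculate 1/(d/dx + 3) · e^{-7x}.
- \frac{e^{- 7 x}}{4}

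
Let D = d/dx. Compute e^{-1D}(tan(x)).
\tan{\left(x - 1 \right)}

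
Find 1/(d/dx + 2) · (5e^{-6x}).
- \frac{5 e^{- 6 x}}{4}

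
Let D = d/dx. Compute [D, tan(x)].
\frac{1}{\cos^{2}{\left(x \right)}}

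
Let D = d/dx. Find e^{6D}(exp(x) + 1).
e^{x + 6} + 1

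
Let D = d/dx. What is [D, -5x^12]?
- 60 x^{11}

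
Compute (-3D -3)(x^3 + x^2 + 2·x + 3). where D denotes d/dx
- 3 x^{3} - 12 x^{2} - 12 x - 15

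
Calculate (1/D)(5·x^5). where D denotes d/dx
\frac{5 x^{6}}{6}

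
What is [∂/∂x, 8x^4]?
32 x^{3}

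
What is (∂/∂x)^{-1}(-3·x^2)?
- x^{3}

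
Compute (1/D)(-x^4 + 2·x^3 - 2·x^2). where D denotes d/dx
- \frac{x^{5}}{5} + \frac{x^{4}}{2} - \frac{2 x^{3}}{3}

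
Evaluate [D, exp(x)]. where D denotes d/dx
e^{x}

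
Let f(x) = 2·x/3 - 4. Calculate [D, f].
\frac{2}{3}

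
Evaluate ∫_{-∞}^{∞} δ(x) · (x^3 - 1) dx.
-1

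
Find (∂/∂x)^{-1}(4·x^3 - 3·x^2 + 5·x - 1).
x^{4} - x^{3} + \frac{5 x^{2}}{2} - x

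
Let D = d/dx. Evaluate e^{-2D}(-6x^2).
- 6 x^{2} + 24 x - 24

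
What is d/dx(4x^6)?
24 x^{5}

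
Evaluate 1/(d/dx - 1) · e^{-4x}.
- \frac{e^{- 4 x}}{5}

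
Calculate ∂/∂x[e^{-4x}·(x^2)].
2 x \left(1 - 2 x\right) e^{- 4 x}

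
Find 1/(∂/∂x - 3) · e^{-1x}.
- \frac{e^{- x}}{4}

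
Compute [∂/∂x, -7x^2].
- 14 x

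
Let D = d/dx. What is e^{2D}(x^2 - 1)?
x^{2} + 4 x + 3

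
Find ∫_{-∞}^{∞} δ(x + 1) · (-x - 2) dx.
-1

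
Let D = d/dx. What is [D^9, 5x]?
45D^{8}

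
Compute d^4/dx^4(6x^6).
2160 x^{2}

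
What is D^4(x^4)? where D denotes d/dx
24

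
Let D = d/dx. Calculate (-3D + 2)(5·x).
10 x - 15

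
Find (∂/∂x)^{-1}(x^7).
\frac{x^{8}}{8}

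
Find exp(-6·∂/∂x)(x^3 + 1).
x^{3} - 18 x^{2} + 108 x - 215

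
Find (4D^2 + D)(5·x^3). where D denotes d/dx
15 x \left(x + 8\right)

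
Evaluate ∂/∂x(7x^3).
21 x^{2}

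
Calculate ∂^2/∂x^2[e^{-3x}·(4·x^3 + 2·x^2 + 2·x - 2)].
2 \left(18 x^{3} - 27 x^{2} + 9 x - 13\right) e^{- 3 x}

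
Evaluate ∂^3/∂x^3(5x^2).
0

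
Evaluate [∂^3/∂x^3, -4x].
-12\frac{d^{2}}{dx^{2}}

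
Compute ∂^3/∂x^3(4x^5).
240 x^{2}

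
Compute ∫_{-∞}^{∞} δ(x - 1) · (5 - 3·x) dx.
2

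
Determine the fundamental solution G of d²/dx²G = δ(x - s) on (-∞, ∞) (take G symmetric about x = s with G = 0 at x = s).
\frac{|x - s|}{2}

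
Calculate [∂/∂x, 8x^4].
32 x^{3}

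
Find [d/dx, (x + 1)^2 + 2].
2 x + 2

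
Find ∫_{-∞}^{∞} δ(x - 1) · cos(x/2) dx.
\cos{\left(\frac{1}{2} \right)}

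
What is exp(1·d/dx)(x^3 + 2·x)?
x^{3} + 3 x^{2} + 5 x + 3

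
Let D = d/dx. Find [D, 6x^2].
12 x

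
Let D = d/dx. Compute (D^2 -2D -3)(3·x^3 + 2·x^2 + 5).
- 9 x^{3} - 24 x^{2} + 10 x - 11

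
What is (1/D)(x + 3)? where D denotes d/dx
\frac{x^{2}}{2} + 3 x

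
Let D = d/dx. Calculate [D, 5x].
5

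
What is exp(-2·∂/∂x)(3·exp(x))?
3 e^{x - 2}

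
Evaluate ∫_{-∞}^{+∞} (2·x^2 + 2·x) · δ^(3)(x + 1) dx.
0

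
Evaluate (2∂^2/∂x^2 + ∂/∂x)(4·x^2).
8 x + 16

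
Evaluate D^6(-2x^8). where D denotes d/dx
- 40320 x^{2}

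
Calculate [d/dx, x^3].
3 x^{2}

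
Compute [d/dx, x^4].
4 x^{3}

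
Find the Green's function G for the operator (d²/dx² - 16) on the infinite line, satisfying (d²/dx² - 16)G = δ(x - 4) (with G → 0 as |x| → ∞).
-\frac{e^{-4|x - 4|}}{8}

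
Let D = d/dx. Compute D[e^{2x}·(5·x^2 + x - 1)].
\left(10 x^{2} + 12 x - 1\right) e^{2 x}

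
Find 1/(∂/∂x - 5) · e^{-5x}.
- \frac{e^{- 5 x}}{10}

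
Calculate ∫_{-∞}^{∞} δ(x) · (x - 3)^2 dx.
9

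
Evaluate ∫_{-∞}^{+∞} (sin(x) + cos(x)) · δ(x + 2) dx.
- \sin{\left(2 \right)} + \cos{\left(2 \right)}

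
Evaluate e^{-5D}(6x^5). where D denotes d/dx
6 x^{5} - 150 x^{4} + 1500 x^{3} - 7500 x^{2} + 18750 x - 18750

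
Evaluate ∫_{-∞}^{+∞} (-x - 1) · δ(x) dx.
-1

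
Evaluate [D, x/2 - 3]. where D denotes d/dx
\frac{1}{2}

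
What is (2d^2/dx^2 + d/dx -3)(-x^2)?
3 x^{2} - 2 x - 4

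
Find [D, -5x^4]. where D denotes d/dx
- 20 x^{3}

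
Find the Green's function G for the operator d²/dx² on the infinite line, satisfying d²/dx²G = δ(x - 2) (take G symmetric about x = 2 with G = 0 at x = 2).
\frac{|x - 2|}{2}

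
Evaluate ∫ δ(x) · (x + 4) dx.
4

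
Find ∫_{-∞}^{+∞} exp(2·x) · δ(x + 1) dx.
e^{-2}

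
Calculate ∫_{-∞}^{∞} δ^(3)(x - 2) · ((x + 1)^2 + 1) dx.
0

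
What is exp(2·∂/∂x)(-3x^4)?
- 3 x^{4} - 24 x^{3} - 72 x^{2} - 96 x - 48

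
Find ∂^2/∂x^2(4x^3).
24 x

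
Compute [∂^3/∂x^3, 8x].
24\frac{d^{2}}{dx^{2}}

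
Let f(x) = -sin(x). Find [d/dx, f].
- \cos{\left(x \right)}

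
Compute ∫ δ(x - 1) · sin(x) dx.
\sin{\left(1 \right)}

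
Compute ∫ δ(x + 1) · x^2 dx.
1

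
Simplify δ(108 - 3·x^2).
\frac{\delta(x - 6) + \delta(x + 6)}{36}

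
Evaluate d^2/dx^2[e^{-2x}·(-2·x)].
8 \left(1 - x\right) e^{- 2 x}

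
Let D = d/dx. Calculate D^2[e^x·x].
\left(x + 2\right) e^{x}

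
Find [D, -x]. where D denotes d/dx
-1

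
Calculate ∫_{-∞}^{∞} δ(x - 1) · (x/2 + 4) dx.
\frac{9}{2}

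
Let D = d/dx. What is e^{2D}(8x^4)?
8 x^{4} + 64 x^{3} + 192 x^{2} + 256 x + 128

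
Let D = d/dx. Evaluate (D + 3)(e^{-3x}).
0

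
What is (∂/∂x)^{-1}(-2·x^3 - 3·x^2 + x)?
- \frac{x^{4}}{2} - x^{3} + \frac{x^{2}}{2}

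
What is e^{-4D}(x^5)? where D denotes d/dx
x^{5} - 20 x^{4} + 160 x^{3} - 640 x^{2} + 1280 x - 1024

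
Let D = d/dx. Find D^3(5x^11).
4950 x^{8}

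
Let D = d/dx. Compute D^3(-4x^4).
- 96 x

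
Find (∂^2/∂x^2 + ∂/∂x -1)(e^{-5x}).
19 e^{- 5 x}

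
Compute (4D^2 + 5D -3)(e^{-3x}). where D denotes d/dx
18 e^{- 3 x}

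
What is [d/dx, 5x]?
5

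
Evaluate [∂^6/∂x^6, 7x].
42\frac{d^{5}}{dx^{5}}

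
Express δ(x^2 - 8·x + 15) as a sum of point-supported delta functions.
\frac{\delta(x - 3) + \delta(x - 5)}{2}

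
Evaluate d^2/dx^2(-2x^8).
- 112 x^{6}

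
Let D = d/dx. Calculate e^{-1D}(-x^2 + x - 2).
- x^{2} + 3 x - 4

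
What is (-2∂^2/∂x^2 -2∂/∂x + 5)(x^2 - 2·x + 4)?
5 x^{2} - 14 x + 20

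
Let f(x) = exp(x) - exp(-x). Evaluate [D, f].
2 \cosh{\left(x \right)}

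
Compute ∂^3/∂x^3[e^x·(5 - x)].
\left(2 - x\right) e^{x}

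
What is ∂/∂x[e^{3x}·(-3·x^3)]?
9 x^{2} \left(- x - 1\right) e^{3 x}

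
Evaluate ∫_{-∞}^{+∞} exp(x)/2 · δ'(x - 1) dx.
- \frac{e}{2}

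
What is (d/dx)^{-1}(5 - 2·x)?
- x^{2} + 5 x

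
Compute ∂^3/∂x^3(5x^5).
300 x^{2}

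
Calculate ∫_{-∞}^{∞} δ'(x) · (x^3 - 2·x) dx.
2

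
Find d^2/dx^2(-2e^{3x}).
- 18 e^{3 x}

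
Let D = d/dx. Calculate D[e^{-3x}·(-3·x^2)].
3 x \left(3 x - 2\right) e^{- 3 x}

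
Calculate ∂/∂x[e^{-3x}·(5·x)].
5 \left(1 - 3 x\right) e^{- 3 x}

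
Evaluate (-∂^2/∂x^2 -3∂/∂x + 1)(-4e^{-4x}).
12 e^{- 4 x}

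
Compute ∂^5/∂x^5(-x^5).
-120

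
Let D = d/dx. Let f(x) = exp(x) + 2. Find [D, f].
e^{x}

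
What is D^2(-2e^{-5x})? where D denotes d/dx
- 50 e^{- 5 x}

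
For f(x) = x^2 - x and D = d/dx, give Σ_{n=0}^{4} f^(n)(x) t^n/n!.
t^{2} + t \left(2 x - 1\right) + x^{2} - x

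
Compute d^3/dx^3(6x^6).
720 x^{3}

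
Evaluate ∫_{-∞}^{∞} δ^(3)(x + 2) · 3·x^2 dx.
0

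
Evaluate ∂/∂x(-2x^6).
- 12 x^{5}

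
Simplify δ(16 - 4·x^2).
\frac{\delta(x - 2) + \delta(x + 2)}{16}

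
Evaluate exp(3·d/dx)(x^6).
x^{6} + 18 x^{5} + 135 x^{4} + 540 x^{3} + 1215 x^{2} + 1458 x + 729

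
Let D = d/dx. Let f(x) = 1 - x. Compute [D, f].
-1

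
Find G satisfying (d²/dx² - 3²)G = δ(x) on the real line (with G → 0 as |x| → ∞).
-\frac{e^{-3|x|}}{6}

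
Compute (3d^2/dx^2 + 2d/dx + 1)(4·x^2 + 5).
4 x^{2} + 16 x + 29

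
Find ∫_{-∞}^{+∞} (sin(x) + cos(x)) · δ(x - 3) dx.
\cos{\left(3 \right)} + \sin{\left(3 \right)}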